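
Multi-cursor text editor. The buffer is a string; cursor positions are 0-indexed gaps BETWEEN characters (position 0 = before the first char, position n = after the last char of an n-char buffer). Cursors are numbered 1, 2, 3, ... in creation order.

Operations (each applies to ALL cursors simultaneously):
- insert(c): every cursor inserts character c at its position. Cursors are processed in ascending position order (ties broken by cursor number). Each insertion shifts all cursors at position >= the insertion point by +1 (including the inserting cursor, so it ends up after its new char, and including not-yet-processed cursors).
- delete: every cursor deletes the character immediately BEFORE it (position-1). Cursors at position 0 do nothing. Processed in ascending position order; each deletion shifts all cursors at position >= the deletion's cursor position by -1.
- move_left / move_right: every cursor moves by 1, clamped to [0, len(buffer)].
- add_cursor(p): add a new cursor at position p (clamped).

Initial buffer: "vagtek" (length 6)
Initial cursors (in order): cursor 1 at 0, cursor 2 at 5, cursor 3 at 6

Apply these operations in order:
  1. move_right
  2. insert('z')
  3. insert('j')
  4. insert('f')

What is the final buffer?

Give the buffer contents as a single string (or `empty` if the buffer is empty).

After op 1 (move_right): buffer="vagtek" (len 6), cursors c1@1 c2@6 c3@6, authorship ......
After op 2 (insert('z')): buffer="vzagtekzz" (len 9), cursors c1@2 c2@9 c3@9, authorship .1.....23
After op 3 (insert('j')): buffer="vzjagtekzzjj" (len 12), cursors c1@3 c2@12 c3@12, authorship .11.....2323
After op 4 (insert('f')): buffer="vzjfagtekzzjjff" (len 15), cursors c1@4 c2@15 c3@15, authorship .111.....232323

Answer: vzjfagtekzzjjff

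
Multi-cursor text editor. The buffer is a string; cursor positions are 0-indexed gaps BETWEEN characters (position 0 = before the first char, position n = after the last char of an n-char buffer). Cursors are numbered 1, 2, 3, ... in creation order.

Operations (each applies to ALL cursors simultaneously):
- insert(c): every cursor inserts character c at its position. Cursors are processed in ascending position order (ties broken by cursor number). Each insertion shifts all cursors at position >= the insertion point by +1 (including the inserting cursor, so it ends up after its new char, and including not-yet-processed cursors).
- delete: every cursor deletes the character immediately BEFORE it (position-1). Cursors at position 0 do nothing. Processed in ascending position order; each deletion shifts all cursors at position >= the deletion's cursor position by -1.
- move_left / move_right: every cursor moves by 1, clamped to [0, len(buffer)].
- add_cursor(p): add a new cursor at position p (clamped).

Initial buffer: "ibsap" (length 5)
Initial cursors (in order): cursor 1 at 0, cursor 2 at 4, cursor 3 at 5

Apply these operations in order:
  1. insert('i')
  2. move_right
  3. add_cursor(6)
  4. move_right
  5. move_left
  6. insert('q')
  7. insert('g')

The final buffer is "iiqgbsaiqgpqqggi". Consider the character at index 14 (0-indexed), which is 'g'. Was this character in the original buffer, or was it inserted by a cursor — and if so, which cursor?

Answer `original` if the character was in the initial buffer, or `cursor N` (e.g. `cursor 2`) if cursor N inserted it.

Answer: cursor 3

Derivation:
After op 1 (insert('i')): buffer="iibsaipi" (len 8), cursors c1@1 c2@6 c3@8, authorship 1....2.3
After op 2 (move_right): buffer="iibsaipi" (len 8), cursors c1@2 c2@7 c3@8, authorship 1....2.3
After op 3 (add_cursor(6)): buffer="iibsaipi" (len 8), cursors c1@2 c4@6 c2@7 c3@8, authorship 1....2.3
After op 4 (move_right): buffer="iibsaipi" (len 8), cursors c1@3 c4@7 c2@8 c3@8, authorship 1....2.3
After op 5 (move_left): buffer="iibsaipi" (len 8), cursors c1@2 c4@6 c2@7 c3@7, authorship 1....2.3
After op 6 (insert('q')): buffer="iiqbsaiqpqqi" (len 12), cursors c1@3 c4@8 c2@11 c3@11, authorship 1.1...24.233
After op 7 (insert('g')): buffer="iiqgbsaiqgpqqggi" (len 16), cursors c1@4 c4@10 c2@15 c3@15, authorship 1.11...244.23233
Authorship (.=original, N=cursor N): 1 . 1 1 . . . 2 4 4 . 2 3 2 3 3
Index 14: author = 3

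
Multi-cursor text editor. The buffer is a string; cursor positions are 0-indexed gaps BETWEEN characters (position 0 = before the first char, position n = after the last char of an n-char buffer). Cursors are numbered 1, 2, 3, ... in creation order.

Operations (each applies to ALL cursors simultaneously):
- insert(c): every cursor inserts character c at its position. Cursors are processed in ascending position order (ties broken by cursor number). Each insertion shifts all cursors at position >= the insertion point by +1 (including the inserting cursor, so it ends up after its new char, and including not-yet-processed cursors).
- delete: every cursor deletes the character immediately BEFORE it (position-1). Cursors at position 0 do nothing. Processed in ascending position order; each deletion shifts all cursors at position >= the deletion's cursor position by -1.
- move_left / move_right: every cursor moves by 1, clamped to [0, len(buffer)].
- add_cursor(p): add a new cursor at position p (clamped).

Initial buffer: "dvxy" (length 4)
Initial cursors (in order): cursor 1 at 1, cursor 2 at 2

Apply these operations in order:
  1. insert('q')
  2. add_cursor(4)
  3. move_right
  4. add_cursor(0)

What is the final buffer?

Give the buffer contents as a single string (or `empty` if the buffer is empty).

Answer: dqvqxy

Derivation:
After op 1 (insert('q')): buffer="dqvqxy" (len 6), cursors c1@2 c2@4, authorship .1.2..
After op 2 (add_cursor(4)): buffer="dqvqxy" (len 6), cursors c1@2 c2@4 c3@4, authorship .1.2..
After op 3 (move_right): buffer="dqvqxy" (len 6), cursors c1@3 c2@5 c3@5, authorship .1.2..
After op 4 (add_cursor(0)): buffer="dqvqxy" (len 6), cursors c4@0 c1@3 c2@5 c3@5, authorship .1.2..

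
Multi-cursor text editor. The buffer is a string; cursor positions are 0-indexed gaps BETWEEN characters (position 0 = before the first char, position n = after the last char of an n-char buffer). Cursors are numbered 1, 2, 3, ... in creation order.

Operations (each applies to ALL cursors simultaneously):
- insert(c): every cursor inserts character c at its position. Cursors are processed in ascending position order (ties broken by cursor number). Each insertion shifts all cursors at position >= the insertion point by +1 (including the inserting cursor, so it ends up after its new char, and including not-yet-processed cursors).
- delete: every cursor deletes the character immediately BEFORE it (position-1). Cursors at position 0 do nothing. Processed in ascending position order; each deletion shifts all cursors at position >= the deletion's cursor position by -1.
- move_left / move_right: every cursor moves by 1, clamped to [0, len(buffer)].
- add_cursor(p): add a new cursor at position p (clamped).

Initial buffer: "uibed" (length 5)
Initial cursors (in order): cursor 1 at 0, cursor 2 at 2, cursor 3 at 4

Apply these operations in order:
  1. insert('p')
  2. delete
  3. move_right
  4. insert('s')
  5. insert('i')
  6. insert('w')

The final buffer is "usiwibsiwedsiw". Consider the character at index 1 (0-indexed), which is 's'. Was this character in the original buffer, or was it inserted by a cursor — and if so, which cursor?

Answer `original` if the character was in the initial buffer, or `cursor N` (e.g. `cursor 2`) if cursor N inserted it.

Answer: cursor 1

Derivation:
After op 1 (insert('p')): buffer="puipbepd" (len 8), cursors c1@1 c2@4 c3@7, authorship 1..2..3.
After op 2 (delete): buffer="uibed" (len 5), cursors c1@0 c2@2 c3@4, authorship .....
After op 3 (move_right): buffer="uibed" (len 5), cursors c1@1 c2@3 c3@5, authorship .....
After op 4 (insert('s')): buffer="usibseds" (len 8), cursors c1@2 c2@5 c3@8, authorship .1..2..3
After op 5 (insert('i')): buffer="usiibsiedsi" (len 11), cursors c1@3 c2@7 c3@11, authorship .11..22..33
After op 6 (insert('w')): buffer="usiwibsiwedsiw" (len 14), cursors c1@4 c2@9 c3@14, authorship .111..222..333
Authorship (.=original, N=cursor N): . 1 1 1 . . 2 2 2 . . 3 3 3
Index 1: author = 1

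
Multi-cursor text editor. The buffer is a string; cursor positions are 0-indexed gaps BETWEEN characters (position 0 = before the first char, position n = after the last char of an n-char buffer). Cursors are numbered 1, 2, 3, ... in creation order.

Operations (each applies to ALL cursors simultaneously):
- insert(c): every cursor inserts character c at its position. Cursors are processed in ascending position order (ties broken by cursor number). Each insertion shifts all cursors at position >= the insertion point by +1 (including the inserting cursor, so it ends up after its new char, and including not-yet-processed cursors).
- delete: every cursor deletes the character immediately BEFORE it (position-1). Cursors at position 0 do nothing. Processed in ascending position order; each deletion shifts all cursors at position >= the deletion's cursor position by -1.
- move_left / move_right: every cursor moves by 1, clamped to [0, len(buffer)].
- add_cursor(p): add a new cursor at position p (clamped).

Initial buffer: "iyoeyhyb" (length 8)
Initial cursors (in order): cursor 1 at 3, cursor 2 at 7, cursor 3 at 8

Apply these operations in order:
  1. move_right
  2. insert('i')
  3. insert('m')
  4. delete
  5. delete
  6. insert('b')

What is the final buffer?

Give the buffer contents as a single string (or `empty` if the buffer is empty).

After op 1 (move_right): buffer="iyoeyhyb" (len 8), cursors c1@4 c2@8 c3@8, authorship ........
After op 2 (insert('i')): buffer="iyoeiyhybii" (len 11), cursors c1@5 c2@11 c3@11, authorship ....1....23
After op 3 (insert('m')): buffer="iyoeimyhybiimm" (len 14), cursors c1@6 c2@14 c3@14, authorship ....11....2323
After op 4 (delete): buffer="iyoeiyhybii" (len 11), cursors c1@5 c2@11 c3@11, authorship ....1....23
After op 5 (delete): buffer="iyoeyhyb" (len 8), cursors c1@4 c2@8 c3@8, authorship ........
After op 6 (insert('b')): buffer="iyoebyhybbb" (len 11), cursors c1@5 c2@11 c3@11, authorship ....1....23

Answer: iyoebyhybbb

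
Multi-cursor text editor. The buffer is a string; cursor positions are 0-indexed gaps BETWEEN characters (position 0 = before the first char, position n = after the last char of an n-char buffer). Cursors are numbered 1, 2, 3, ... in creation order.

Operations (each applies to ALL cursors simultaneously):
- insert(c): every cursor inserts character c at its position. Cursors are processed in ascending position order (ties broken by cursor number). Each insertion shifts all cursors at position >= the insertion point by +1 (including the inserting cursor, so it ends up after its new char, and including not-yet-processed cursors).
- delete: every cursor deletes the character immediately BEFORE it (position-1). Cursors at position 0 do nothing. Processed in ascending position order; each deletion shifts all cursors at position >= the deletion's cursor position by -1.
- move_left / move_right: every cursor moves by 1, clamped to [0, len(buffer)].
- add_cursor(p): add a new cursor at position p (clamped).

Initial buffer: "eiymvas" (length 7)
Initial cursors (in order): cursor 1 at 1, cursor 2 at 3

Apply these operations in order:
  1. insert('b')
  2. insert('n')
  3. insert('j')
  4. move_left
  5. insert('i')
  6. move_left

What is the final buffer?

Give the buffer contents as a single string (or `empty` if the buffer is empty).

After op 1 (insert('b')): buffer="ebiybmvas" (len 9), cursors c1@2 c2@5, authorship .1..2....
After op 2 (insert('n')): buffer="ebniybnmvas" (len 11), cursors c1@3 c2@7, authorship .11..22....
After op 3 (insert('j')): buffer="ebnjiybnjmvas" (len 13), cursors c1@4 c2@9, authorship .111..222....
After op 4 (move_left): buffer="ebnjiybnjmvas" (len 13), cursors c1@3 c2@8, authorship .111..222....
After op 5 (insert('i')): buffer="ebnijiybnijmvas" (len 15), cursors c1@4 c2@10, authorship .1111..2222....
After op 6 (move_left): buffer="ebnijiybnijmvas" (len 15), cursors c1@3 c2@9, authorship .1111..2222....

Answer: ebnijiybnijmvas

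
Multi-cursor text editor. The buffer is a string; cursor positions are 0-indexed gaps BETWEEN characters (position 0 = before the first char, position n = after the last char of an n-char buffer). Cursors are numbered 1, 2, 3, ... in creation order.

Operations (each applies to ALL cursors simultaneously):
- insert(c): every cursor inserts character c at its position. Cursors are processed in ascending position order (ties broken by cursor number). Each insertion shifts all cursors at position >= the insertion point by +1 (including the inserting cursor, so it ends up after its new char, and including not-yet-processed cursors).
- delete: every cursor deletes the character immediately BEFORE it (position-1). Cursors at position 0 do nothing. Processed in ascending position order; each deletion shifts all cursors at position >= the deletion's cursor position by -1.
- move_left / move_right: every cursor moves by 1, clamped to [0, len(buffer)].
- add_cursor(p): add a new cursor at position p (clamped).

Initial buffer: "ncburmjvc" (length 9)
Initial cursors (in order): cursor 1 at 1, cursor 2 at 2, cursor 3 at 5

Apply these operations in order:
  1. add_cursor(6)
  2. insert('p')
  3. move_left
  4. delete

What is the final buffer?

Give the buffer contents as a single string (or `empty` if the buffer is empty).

Answer: ppbuppjvc

Derivation:
After op 1 (add_cursor(6)): buffer="ncburmjvc" (len 9), cursors c1@1 c2@2 c3@5 c4@6, authorship .........
After op 2 (insert('p')): buffer="npcpburpmpjvc" (len 13), cursors c1@2 c2@4 c3@8 c4@10, authorship .1.2...3.4...
After op 3 (move_left): buffer="npcpburpmpjvc" (len 13), cursors c1@1 c2@3 c3@7 c4@9, authorship .1.2...3.4...
After op 4 (delete): buffer="ppbuppjvc" (len 9), cursors c1@0 c2@1 c3@4 c4@5, authorship 12..34...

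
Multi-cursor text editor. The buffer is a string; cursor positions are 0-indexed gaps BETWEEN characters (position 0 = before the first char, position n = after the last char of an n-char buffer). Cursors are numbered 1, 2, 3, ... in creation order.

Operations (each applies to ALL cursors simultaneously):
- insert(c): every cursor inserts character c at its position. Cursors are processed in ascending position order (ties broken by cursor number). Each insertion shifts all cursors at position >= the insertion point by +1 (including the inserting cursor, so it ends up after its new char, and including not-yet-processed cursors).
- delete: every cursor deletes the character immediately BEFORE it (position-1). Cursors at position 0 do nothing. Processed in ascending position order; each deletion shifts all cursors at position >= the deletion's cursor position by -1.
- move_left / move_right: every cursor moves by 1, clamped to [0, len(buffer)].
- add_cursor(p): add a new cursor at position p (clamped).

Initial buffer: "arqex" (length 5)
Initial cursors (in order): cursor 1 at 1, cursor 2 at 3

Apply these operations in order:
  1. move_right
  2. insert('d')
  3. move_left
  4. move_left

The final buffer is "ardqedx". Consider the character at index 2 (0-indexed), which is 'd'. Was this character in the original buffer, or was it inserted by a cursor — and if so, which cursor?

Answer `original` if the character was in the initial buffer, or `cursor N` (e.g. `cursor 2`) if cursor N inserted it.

After op 1 (move_right): buffer="arqex" (len 5), cursors c1@2 c2@4, authorship .....
After op 2 (insert('d')): buffer="ardqedx" (len 7), cursors c1@3 c2@6, authorship ..1..2.
After op 3 (move_left): buffer="ardqedx" (len 7), cursors c1@2 c2@5, authorship ..1..2.
After op 4 (move_left): buffer="ardqedx" (len 7), cursors c1@1 c2@4, authorship ..1..2.
Authorship (.=original, N=cursor N): . . 1 . . 2 .
Index 2: author = 1

Answer: cursor 1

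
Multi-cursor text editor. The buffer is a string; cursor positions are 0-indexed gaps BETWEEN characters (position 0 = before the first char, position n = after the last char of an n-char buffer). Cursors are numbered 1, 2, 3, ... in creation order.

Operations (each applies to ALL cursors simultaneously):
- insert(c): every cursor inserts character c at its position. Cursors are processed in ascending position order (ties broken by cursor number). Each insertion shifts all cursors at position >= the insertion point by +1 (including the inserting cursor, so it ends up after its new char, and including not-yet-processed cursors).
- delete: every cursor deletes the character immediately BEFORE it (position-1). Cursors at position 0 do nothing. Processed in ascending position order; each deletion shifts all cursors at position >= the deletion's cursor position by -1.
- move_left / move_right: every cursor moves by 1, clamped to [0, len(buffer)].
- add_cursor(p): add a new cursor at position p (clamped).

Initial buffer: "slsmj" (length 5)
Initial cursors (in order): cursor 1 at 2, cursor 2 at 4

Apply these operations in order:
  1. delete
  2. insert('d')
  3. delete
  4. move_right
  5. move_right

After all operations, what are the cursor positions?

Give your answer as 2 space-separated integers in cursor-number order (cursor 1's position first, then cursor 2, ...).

After op 1 (delete): buffer="ssj" (len 3), cursors c1@1 c2@2, authorship ...
After op 2 (insert('d')): buffer="sdsdj" (len 5), cursors c1@2 c2@4, authorship .1.2.
After op 3 (delete): buffer="ssj" (len 3), cursors c1@1 c2@2, authorship ...
After op 4 (move_right): buffer="ssj" (len 3), cursors c1@2 c2@3, authorship ...
After op 5 (move_right): buffer="ssj" (len 3), cursors c1@3 c2@3, authorship ...

Answer: 3 3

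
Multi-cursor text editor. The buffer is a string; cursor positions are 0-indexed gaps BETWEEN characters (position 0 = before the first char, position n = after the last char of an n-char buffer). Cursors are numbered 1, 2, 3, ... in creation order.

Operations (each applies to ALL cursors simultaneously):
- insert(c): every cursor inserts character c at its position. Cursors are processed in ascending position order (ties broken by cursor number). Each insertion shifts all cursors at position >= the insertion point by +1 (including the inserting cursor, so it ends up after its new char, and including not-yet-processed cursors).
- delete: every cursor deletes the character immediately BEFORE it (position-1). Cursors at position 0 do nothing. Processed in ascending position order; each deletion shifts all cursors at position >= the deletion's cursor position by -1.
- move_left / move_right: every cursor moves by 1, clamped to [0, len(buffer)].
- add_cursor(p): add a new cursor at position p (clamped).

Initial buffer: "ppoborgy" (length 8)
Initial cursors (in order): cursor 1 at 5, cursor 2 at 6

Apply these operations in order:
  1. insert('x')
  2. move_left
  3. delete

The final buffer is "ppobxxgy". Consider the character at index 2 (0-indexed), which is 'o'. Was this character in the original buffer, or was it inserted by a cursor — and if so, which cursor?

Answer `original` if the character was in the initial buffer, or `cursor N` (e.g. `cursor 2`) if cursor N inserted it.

Answer: original

Derivation:
After op 1 (insert('x')): buffer="ppoboxrxgy" (len 10), cursors c1@6 c2@8, authorship .....1.2..
After op 2 (move_left): buffer="ppoboxrxgy" (len 10), cursors c1@5 c2@7, authorship .....1.2..
After op 3 (delete): buffer="ppobxxgy" (len 8), cursors c1@4 c2@5, authorship ....12..
Authorship (.=original, N=cursor N): . . . . 1 2 . .
Index 2: author = original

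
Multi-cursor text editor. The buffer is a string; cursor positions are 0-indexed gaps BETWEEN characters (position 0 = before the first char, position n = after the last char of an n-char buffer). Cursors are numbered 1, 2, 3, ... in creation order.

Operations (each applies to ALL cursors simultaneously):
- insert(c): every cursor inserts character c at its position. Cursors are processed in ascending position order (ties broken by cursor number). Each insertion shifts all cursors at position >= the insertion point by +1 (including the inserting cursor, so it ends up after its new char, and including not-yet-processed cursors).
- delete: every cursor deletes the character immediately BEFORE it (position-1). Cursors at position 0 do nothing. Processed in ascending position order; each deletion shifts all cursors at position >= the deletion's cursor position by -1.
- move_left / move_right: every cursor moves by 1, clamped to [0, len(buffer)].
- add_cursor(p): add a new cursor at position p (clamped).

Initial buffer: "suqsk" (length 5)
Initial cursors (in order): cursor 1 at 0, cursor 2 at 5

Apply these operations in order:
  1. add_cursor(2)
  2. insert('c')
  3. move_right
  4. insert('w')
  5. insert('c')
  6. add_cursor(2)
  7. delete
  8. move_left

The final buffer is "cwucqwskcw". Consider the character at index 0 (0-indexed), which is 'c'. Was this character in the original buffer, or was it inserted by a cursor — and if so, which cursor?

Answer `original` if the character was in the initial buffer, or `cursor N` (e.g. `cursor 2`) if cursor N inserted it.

Answer: cursor 1

Derivation:
After op 1 (add_cursor(2)): buffer="suqsk" (len 5), cursors c1@0 c3@2 c2@5, authorship .....
After op 2 (insert('c')): buffer="csucqskc" (len 8), cursors c1@1 c3@4 c2@8, authorship 1..3...2
After op 3 (move_right): buffer="csucqskc" (len 8), cursors c1@2 c3@5 c2@8, authorship 1..3...2
After op 4 (insert('w')): buffer="cswucqwskcw" (len 11), cursors c1@3 c3@7 c2@11, authorship 1.1.3.3..22
After op 5 (insert('c')): buffer="cswcucqwcskcwc" (len 14), cursors c1@4 c3@9 c2@14, authorship 1.11.3.33..222
After op 6 (add_cursor(2)): buffer="cswcucqwcskcwc" (len 14), cursors c4@2 c1@4 c3@9 c2@14, authorship 1.11.3.33..222
After op 7 (delete): buffer="cwucqwskcw" (len 10), cursors c4@1 c1@2 c3@6 c2@10, authorship 11.3.3..22
After op 8 (move_left): buffer="cwucqwskcw" (len 10), cursors c4@0 c1@1 c3@5 c2@9, authorship 11.3.3..22
Authorship (.=original, N=cursor N): 1 1 . 3 . 3 . . 2 2
Index 0: author = 1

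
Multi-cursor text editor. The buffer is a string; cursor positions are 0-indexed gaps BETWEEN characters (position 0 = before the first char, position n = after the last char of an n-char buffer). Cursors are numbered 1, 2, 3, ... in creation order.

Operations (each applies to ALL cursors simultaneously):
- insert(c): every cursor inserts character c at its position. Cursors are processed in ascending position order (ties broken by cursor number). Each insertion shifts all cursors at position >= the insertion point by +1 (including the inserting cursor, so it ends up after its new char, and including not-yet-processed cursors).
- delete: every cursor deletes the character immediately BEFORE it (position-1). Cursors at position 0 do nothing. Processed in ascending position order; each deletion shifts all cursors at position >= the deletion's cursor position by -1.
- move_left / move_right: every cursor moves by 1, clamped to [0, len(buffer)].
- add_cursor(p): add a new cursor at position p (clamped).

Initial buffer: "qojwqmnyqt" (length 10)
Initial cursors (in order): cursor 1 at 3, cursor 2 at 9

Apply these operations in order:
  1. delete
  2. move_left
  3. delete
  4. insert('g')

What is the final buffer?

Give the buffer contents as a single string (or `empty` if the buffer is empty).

After op 1 (delete): buffer="qowqmnyt" (len 8), cursors c1@2 c2@7, authorship ........
After op 2 (move_left): buffer="qowqmnyt" (len 8), cursors c1@1 c2@6, authorship ........
After op 3 (delete): buffer="owqmyt" (len 6), cursors c1@0 c2@4, authorship ......
After op 4 (insert('g')): buffer="gowqmgyt" (len 8), cursors c1@1 c2@6, authorship 1....2..

Answer: gowqmgyt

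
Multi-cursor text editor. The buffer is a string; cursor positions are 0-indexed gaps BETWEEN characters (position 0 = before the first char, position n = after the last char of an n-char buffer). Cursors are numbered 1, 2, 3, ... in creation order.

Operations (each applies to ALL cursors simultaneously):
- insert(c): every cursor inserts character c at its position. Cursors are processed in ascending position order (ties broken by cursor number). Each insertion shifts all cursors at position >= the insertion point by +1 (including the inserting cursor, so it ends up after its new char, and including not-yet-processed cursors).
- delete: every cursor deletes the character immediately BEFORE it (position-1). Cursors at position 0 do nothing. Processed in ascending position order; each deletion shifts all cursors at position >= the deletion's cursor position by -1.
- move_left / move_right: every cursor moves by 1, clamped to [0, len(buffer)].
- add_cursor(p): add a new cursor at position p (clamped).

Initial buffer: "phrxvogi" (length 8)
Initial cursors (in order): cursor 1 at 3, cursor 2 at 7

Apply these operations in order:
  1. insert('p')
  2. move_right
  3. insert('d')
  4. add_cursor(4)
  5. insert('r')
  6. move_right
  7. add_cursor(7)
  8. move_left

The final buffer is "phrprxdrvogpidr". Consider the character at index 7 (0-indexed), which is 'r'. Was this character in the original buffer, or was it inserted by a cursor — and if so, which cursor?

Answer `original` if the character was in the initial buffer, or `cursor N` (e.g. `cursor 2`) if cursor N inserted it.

After op 1 (insert('p')): buffer="phrpxvogpi" (len 10), cursors c1@4 c2@9, authorship ...1....2.
After op 2 (move_right): buffer="phrpxvogpi" (len 10), cursors c1@5 c2@10, authorship ...1....2.
After op 3 (insert('d')): buffer="phrpxdvogpid" (len 12), cursors c1@6 c2@12, authorship ...1.1...2.2
After op 4 (add_cursor(4)): buffer="phrpxdvogpid" (len 12), cursors c3@4 c1@6 c2@12, authorship ...1.1...2.2
After op 5 (insert('r')): buffer="phrprxdrvogpidr" (len 15), cursors c3@5 c1@8 c2@15, authorship ...13.11...2.22
After op 6 (move_right): buffer="phrprxdrvogpidr" (len 15), cursors c3@6 c1@9 c2@15, authorship ...13.11...2.22
After op 7 (add_cursor(7)): buffer="phrprxdrvogpidr" (len 15), cursors c3@6 c4@7 c1@9 c2@15, authorship ...13.11...2.22
After op 8 (move_left): buffer="phrprxdrvogpidr" (len 15), cursors c3@5 c4@6 c1@8 c2@14, authorship ...13.11...2.22
Authorship (.=original, N=cursor N): . . . 1 3 . 1 1 . . . 2 . 2 2
Index 7: author = 1

Answer: cursor 1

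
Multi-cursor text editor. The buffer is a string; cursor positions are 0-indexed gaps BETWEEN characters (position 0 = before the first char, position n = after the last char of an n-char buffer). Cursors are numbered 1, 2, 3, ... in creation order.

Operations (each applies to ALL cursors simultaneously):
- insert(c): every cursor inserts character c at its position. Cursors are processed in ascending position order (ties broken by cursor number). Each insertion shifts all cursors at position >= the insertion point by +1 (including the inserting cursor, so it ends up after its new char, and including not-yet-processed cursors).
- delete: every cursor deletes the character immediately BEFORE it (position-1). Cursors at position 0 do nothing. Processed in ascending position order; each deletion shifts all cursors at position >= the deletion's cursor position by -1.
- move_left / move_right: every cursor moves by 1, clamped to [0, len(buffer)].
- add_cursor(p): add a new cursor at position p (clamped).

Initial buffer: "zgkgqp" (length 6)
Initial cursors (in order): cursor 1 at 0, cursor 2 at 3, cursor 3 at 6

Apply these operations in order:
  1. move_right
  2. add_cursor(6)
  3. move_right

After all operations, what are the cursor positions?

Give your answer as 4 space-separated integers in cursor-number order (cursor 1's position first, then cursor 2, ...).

Answer: 2 5 6 6

Derivation:
After op 1 (move_right): buffer="zgkgqp" (len 6), cursors c1@1 c2@4 c3@6, authorship ......
After op 2 (add_cursor(6)): buffer="zgkgqp" (len 6), cursors c1@1 c2@4 c3@6 c4@6, authorship ......
After op 3 (move_right): buffer="zgkgqp" (len 6), cursors c1@2 c2@5 c3@6 c4@6, authorship ......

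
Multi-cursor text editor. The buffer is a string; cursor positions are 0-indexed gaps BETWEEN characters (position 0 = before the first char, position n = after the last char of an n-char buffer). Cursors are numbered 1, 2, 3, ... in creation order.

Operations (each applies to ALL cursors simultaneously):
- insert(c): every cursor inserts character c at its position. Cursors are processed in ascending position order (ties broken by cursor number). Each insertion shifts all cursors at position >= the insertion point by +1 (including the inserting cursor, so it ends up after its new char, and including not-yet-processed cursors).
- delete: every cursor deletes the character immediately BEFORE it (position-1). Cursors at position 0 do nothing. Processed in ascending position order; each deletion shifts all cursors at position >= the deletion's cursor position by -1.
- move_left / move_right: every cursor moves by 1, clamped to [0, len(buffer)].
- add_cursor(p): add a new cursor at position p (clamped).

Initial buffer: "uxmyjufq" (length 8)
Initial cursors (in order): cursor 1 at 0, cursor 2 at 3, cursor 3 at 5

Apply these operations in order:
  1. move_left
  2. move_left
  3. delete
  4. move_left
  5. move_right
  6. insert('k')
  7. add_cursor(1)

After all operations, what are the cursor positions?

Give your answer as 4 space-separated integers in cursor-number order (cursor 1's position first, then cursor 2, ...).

Answer: 4 4 4 1

Derivation:
After op 1 (move_left): buffer="uxmyjufq" (len 8), cursors c1@0 c2@2 c3@4, authorship ........
After op 2 (move_left): buffer="uxmyjufq" (len 8), cursors c1@0 c2@1 c3@3, authorship ........
After op 3 (delete): buffer="xyjufq" (len 6), cursors c1@0 c2@0 c3@1, authorship ......
After op 4 (move_left): buffer="xyjufq" (len 6), cursors c1@0 c2@0 c3@0, authorship ......
After op 5 (move_right): buffer="xyjufq" (len 6), cursors c1@1 c2@1 c3@1, authorship ......
After op 6 (insert('k')): buffer="xkkkyjufq" (len 9), cursors c1@4 c2@4 c3@4, authorship .123.....
After op 7 (add_cursor(1)): buffer="xkkkyjufq" (len 9), cursors c4@1 c1@4 c2@4 c3@4, authorship .123.....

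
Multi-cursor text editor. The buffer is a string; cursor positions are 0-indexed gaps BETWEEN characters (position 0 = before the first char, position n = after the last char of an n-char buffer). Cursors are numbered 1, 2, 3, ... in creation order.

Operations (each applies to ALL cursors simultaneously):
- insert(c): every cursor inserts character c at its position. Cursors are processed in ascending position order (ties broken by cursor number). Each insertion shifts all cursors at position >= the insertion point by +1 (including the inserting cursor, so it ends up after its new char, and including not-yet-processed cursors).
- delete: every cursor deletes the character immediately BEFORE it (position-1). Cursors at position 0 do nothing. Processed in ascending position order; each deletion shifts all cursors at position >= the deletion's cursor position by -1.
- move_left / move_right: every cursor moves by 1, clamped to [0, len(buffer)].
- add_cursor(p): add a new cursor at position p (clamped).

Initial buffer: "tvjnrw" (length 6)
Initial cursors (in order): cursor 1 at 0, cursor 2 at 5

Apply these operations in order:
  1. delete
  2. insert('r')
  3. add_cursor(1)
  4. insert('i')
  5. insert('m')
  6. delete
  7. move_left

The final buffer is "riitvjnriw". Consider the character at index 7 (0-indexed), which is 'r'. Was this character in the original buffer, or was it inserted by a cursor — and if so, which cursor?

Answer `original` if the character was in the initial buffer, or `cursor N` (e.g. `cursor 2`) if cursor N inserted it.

Answer: cursor 2

Derivation:
After op 1 (delete): buffer="tvjnw" (len 5), cursors c1@0 c2@4, authorship .....
After op 2 (insert('r')): buffer="rtvjnrw" (len 7), cursors c1@1 c2@6, authorship 1....2.
After op 3 (add_cursor(1)): buffer="rtvjnrw" (len 7), cursors c1@1 c3@1 c2@6, authorship 1....2.
After op 4 (insert('i')): buffer="riitvjnriw" (len 10), cursors c1@3 c3@3 c2@9, authorship 113....22.
After op 5 (insert('m')): buffer="riimmtvjnrimw" (len 13), cursors c1@5 c3@5 c2@12, authorship 11313....222.
After op 6 (delete): buffer="riitvjnriw" (len 10), cursors c1@3 c3@3 c2@9, authorship 113....22.
After op 7 (move_left): buffer="riitvjnriw" (len 10), cursors c1@2 c3@2 c2@8, authorship 113....22.
Authorship (.=original, N=cursor N): 1 1 3 . . . . 2 2 .
Index 7: author = 2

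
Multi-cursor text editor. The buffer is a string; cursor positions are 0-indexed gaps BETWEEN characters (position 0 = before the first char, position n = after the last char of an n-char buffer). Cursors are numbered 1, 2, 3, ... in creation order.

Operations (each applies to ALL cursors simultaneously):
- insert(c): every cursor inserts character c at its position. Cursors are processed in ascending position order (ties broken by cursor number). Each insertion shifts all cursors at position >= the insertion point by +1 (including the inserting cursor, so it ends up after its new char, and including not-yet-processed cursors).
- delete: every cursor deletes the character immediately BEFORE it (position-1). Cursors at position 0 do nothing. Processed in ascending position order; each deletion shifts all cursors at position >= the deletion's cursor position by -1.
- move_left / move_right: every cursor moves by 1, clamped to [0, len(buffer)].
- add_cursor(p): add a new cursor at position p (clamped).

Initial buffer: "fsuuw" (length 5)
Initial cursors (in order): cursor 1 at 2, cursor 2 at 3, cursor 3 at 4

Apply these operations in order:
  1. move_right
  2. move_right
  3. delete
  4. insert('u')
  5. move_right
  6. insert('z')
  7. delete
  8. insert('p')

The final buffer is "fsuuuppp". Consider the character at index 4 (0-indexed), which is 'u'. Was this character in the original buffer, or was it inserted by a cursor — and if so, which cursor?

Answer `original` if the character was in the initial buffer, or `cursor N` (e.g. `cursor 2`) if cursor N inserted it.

Answer: cursor 3

Derivation:
After op 1 (move_right): buffer="fsuuw" (len 5), cursors c1@3 c2@4 c3@5, authorship .....
After op 2 (move_right): buffer="fsuuw" (len 5), cursors c1@4 c2@5 c3@5, authorship .....
After op 3 (delete): buffer="fs" (len 2), cursors c1@2 c2@2 c3@2, authorship ..
After op 4 (insert('u')): buffer="fsuuu" (len 5), cursors c1@5 c2@5 c3@5, authorship ..123
After op 5 (move_right): buffer="fsuuu" (len 5), cursors c1@5 c2@5 c3@5, authorship ..123
After op 6 (insert('z')): buffer="fsuuuzzz" (len 8), cursors c1@8 c2@8 c3@8, authorship ..123123
After op 7 (delete): buffer="fsuuu" (len 5), cursors c1@5 c2@5 c3@5, authorship ..123
After op 8 (insert('p')): buffer="fsuuuppp" (len 8), cursors c1@8 c2@8 c3@8, authorship ..123123
Authorship (.=original, N=cursor N): . . 1 2 3 1 2 3
Index 4: author = 3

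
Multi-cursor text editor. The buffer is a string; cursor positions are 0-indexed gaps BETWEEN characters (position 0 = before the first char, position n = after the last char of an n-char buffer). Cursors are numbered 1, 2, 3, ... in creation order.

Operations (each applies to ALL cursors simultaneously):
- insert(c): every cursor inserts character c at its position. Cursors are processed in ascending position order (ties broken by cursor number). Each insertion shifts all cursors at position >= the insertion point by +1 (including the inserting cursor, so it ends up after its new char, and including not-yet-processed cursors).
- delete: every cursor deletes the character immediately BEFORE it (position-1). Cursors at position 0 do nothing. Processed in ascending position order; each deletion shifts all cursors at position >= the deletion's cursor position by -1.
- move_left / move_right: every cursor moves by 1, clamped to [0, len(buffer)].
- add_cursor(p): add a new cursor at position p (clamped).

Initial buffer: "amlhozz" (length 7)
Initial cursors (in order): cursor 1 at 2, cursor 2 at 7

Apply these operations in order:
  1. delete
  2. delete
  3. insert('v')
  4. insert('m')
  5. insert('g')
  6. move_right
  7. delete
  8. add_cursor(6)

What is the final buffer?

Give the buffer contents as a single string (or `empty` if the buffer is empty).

Answer: vmghovm

Derivation:
After op 1 (delete): buffer="alhoz" (len 5), cursors c1@1 c2@5, authorship .....
After op 2 (delete): buffer="lho" (len 3), cursors c1@0 c2@3, authorship ...
After op 3 (insert('v')): buffer="vlhov" (len 5), cursors c1@1 c2@5, authorship 1...2
After op 4 (insert('m')): buffer="vmlhovm" (len 7), cursors c1@2 c2@7, authorship 11...22
After op 5 (insert('g')): buffer="vmglhovmg" (len 9), cursors c1@3 c2@9, authorship 111...222
After op 6 (move_right): buffer="vmglhovmg" (len 9), cursors c1@4 c2@9, authorship 111...222
After op 7 (delete): buffer="vmghovm" (len 7), cursors c1@3 c2@7, authorship 111..22
After op 8 (add_cursor(6)): buffer="vmghovm" (len 7), cursors c1@3 c3@6 c2@7, authorship 111..22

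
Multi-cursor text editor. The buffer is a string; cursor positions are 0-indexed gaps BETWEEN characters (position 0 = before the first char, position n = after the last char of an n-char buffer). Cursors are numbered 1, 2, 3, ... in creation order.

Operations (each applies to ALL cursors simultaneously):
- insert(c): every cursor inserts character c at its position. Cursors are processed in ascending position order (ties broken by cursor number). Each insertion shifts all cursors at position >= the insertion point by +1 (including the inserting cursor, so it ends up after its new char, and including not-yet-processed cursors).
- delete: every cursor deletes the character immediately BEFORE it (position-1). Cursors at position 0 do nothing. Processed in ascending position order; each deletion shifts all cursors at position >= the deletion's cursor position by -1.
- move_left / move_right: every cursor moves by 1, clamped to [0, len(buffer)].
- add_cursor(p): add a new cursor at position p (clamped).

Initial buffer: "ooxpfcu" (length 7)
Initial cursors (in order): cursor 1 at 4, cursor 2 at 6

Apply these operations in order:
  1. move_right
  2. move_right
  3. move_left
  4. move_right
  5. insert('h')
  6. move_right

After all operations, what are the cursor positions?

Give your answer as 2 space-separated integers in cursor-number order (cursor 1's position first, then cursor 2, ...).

After op 1 (move_right): buffer="ooxpfcu" (len 7), cursors c1@5 c2@7, authorship .......
After op 2 (move_right): buffer="ooxpfcu" (len 7), cursors c1@6 c2@7, authorship .......
After op 3 (move_left): buffer="ooxpfcu" (len 7), cursors c1@5 c2@6, authorship .......
After op 4 (move_right): buffer="ooxpfcu" (len 7), cursors c1@6 c2@7, authorship .......
After op 5 (insert('h')): buffer="ooxpfchuh" (len 9), cursors c1@7 c2@9, authorship ......1.2
After op 6 (move_right): buffer="ooxpfchuh" (len 9), cursors c1@8 c2@9, authorship ......1.2

Answer: 8 9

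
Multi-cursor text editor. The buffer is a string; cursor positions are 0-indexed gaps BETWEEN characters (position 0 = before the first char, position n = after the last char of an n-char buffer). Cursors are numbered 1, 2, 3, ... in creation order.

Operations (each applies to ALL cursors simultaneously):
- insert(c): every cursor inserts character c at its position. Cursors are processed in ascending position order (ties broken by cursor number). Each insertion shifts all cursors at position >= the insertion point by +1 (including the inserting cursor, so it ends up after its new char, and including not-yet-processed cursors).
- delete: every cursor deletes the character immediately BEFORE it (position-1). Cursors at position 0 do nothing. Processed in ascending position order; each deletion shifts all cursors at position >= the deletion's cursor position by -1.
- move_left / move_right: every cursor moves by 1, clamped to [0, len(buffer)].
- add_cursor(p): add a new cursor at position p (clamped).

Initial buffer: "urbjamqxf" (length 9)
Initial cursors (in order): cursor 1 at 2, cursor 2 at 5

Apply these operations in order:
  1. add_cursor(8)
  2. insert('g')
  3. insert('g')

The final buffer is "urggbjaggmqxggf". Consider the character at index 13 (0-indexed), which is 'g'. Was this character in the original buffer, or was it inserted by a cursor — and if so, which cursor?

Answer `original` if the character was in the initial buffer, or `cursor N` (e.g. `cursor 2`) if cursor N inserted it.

After op 1 (add_cursor(8)): buffer="urbjamqxf" (len 9), cursors c1@2 c2@5 c3@8, authorship .........
After op 2 (insert('g')): buffer="urgbjagmqxgf" (len 12), cursors c1@3 c2@7 c3@11, authorship ..1...2...3.
After op 3 (insert('g')): buffer="urggbjaggmqxggf" (len 15), cursors c1@4 c2@9 c3@14, authorship ..11...22...33.
Authorship (.=original, N=cursor N): . . 1 1 . . . 2 2 . . . 3 3 .
Index 13: author = 3

Answer: cursor 3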